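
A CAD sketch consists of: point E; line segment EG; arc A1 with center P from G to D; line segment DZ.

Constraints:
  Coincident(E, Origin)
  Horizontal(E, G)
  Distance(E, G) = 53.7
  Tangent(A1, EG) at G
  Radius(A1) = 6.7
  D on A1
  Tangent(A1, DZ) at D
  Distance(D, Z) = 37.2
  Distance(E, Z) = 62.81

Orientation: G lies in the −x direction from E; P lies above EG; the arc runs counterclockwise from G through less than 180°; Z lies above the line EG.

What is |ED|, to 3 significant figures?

47.4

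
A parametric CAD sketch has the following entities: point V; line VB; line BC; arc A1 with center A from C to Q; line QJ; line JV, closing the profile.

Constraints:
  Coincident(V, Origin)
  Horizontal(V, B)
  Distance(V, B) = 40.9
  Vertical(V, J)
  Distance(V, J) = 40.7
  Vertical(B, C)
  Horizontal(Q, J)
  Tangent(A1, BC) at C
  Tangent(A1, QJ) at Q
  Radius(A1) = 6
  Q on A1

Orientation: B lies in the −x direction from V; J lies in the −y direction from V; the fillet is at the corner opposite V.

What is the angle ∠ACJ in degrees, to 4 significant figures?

8.346°

V is at the origin; V and B share the same y with |VB| = 40.9 and B on the −x side, so B = (-40.90, 0.000). VJ is vertical with |VJ| = 40.7 and J on the −y side, so J = (0.000, -40.70). The virtual corner opposite V is at (-40.90, -40.70). Since A1 is tangent to BC there, AC ⟂ BC and tangency of A1 to QJ means the radius AQ is perpendicular to QJ, with radius 6.0, so the center A sits 6.0 in from both sides at A = (-34.90, -34.70). That places the tangent points at C = (-40.90, -34.70) on BC and Q = (-34.90, -40.70) on QJ. Then cos ∠ACJ = CA·CJ / (|CA||CJ|), giving 8.346°.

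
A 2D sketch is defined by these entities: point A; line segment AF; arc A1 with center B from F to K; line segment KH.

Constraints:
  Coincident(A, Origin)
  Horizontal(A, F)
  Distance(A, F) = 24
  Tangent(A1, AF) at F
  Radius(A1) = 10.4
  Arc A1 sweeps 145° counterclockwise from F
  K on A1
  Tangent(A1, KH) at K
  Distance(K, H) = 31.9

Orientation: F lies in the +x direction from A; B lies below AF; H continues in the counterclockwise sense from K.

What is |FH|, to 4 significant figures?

42.33

On A1, F sits at bearing 90° from B; a 145° counterclockwise sweep puts K at bearing 235°, so K = B + 10.4·(cos 235°, sin 235°) = (18.03, -18.92). Since A1 is tangent to KH there, BK ⟂ KH, so KH runs along (−sin 235°, cos 235°); with |KH| = 31.9, H = (44.17, -37.22). Then |FH| = |H − F| = 42.33.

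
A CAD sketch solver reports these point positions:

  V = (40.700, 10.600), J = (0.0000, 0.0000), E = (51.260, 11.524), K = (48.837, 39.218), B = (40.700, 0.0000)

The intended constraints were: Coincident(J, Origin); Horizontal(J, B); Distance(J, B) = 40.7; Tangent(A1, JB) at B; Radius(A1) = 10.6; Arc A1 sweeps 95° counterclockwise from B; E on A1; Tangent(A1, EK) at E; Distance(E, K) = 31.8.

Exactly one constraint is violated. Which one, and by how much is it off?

Distance(E, K) = 31.8 — off by 4.00.

J = (0.00, 0.00) ✓; J.y = 0.00, B.y = 0.00 ✓; |JB| = 40.70 ✓; ∠(VB, BJ) = 90.00° ✓; |VB| = 10.60 ✓; bearing(V→E) − bearing(V→B) = 95.00° ✓; |VE| = 10.60 ✓; ∠(VE, EK) = 90.00° ✓; |EK| = 27.80 ✗.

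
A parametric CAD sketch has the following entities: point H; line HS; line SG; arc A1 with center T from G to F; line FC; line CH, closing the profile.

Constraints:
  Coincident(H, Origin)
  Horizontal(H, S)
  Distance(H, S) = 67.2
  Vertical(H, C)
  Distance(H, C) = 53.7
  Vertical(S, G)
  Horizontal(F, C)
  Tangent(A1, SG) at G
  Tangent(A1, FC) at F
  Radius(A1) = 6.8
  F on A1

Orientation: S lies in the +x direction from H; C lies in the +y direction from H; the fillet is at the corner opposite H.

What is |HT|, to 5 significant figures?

76.471

H is at the origin; HS is horizontal with |HS| = 67.2 and S on the +x side, so S = (67.200, 0.0000). HC is vertical with |HC| = 53.7 and C on the +y side, so C = (0.0000, 53.700). The virtual corner opposite H is at (67.200, 53.700). Since A1 is tangent to SG there, TG ⟂ SG and tangency of A1 to FC means the radius TF is perpendicular to FC, with radius 6.8, so the center T sits 6.8 in from both sides at T = (60.400, 46.900). Then |HT| = |T − H| = 76.471.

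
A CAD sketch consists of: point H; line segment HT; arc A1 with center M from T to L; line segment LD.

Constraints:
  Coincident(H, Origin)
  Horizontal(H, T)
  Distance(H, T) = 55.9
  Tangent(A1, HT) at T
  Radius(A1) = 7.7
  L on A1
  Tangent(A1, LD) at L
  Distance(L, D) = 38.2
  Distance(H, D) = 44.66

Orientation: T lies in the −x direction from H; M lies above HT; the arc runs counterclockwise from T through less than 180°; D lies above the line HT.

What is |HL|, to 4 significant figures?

49.66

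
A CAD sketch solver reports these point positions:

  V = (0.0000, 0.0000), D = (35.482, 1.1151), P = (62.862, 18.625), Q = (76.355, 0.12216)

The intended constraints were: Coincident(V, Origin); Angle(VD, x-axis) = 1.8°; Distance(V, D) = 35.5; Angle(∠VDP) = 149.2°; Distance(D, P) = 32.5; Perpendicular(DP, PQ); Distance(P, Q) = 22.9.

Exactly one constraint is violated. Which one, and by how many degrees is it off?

Perpendicular(DP, PQ) — off by 3.50°.

V = (0.00, 0.00) ✓; VD at 1.800° ✓; |VD| = 35.50 ✓; ∠VDP = 149.2° ✓; |DP| = 32.50 ✓; ∠(DP, PQ) = 86.50° ✗; |PQ| = 22.90 ✓.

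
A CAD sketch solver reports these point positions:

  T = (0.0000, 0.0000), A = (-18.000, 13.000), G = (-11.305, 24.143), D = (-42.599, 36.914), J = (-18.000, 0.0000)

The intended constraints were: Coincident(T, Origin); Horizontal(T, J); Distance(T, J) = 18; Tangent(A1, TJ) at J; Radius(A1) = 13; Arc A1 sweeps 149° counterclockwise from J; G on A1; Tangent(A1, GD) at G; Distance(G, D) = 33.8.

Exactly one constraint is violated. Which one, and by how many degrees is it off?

Tangent(A1, GD) at G — off by 8.80°.

T = (0.00, 0.00) ✓; T.y = 0.00, J.y = 0.00 ✓; |TJ| = 18.00 ✓; ∠(AJ, JT) = 90.00° ✓; |AJ| = 13.00 ✓; bearing(A→G) − bearing(A→J) = 149.0° ✓; |AG| = 13.00 ✓; ∠(AG, GD) = 81.20° ✗; |GD| = 33.80 ✓.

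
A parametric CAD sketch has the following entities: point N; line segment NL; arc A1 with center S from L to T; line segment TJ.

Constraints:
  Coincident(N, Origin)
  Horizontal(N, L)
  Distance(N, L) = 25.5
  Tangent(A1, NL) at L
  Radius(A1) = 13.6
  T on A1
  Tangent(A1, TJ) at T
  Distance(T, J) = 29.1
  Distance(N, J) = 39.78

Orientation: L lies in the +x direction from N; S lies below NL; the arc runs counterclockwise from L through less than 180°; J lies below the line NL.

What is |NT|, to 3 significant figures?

16.3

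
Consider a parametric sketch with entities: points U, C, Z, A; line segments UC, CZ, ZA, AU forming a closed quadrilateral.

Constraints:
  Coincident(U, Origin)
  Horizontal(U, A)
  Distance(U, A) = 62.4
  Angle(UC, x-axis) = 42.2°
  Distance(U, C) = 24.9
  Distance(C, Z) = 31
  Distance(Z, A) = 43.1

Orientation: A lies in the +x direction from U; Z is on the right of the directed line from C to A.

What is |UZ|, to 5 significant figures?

25.860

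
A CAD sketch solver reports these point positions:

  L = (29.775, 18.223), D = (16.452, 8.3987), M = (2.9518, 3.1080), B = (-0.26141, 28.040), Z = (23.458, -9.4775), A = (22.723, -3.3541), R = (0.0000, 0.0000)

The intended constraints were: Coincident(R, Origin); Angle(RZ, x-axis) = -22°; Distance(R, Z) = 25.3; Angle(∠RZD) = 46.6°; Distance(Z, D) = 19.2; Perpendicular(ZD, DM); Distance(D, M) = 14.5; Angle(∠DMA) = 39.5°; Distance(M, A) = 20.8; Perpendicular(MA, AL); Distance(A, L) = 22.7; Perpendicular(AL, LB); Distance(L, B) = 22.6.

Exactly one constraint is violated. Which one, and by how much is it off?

Distance(L, B) = 22.6 — off by 9.00.

R = (0.00, 0.00) ✓; RZ at -22.00° ✓; |RZ| = 25.30 ✓; ∠RZD = 46.60° ✓; |ZD| = 19.20 ✓; ∠(ZD, DM) = 90.00° ✓; |DM| = 14.50 ✓; ∠DMA = 39.50° ✓; |MA| = 20.80 ✓; ∠(MA, AL) = 90.00° ✓; |AL| = 22.70 ✓; ∠(AL, LB) = 90.00° ✓; |LB| = 31.60 ✗.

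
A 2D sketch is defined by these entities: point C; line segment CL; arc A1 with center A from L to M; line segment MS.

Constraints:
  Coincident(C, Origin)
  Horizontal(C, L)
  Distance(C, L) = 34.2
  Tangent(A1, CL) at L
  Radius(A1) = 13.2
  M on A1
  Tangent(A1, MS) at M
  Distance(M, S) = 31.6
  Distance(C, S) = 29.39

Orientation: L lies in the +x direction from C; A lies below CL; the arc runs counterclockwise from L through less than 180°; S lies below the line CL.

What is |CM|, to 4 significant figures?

24.50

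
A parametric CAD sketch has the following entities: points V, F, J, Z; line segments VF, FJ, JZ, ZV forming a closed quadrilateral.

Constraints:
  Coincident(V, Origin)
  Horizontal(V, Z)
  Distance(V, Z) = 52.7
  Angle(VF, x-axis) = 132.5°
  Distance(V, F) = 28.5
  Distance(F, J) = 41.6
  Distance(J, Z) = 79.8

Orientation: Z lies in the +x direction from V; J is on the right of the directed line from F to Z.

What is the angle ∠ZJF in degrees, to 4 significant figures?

68.07°

V is at the origin; VZ is horizontal with |VZ| = 52.7 and Z in +x, so Z = (52.7, 0). VF runs at 132.5° with |VF| = 28.5, so F = (-19.25, 21.01). J is determined by |FJ| = 41.6 and |JZ| = 79.8 together: it lies at the intersection of circle(F, 41.6) and circle(Z, 79.8). With |FZ| = 74.96, the foot of the radical line on FZ is 6.547 from F and the perpendicular offset is √(41.6² − 6.547²) = 41.08. Taking the right-of-FZ solution: J = (-24.49, -20.26).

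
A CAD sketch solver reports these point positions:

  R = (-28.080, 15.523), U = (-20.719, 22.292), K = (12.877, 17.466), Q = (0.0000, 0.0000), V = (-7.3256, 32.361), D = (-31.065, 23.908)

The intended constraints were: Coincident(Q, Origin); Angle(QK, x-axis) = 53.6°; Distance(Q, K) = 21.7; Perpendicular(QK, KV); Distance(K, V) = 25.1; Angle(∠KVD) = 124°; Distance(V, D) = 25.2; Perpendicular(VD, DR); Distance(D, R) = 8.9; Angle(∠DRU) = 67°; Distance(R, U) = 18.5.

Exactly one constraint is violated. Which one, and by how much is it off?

Distance(R, U) = 18.5 — off by 8.50.

Q = (0.00, 0.00) ✓; QK at 53.60° ✓; |QK| = 21.70 ✓; ∠(QK, KV) = 90.00° ✓; |KV| = 25.10 ✓; ∠KVD = 124.0° ✓; |VD| = 25.20 ✓; ∠(VD, DR) = 90.00° ✓; |DR| = 8.900 ✓; ∠DRU = 66.99° ✓; |RU| = 10.00 ✗.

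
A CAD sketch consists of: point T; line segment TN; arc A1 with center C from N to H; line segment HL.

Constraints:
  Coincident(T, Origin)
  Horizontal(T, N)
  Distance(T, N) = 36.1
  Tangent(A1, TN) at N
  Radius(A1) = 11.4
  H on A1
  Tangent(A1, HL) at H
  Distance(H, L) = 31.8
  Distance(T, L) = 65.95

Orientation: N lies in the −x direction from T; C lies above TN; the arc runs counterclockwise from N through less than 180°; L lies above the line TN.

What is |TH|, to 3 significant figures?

34.4

T is at the origin; TN is horizontal with |TN| = 36.1 and N on the −x side, so N = (-36.1, 0.00). Tangency of A1 to TN means the radius CN is perpendicular to TN, so C = N + (0, 11.4) = (-36.1, 11.4). Since CH ⟂ HL (tangency), |CL| = √(11.4² + 31.8²) = 33.8 regardless of where H sits on A1. So L lies on both circle(T, 65.95) and circle(C, 33.8); the above-TN intersection is L = (-51.1, 41.7). H is the foot of the tangent from L: H = (-28.2, 19.6).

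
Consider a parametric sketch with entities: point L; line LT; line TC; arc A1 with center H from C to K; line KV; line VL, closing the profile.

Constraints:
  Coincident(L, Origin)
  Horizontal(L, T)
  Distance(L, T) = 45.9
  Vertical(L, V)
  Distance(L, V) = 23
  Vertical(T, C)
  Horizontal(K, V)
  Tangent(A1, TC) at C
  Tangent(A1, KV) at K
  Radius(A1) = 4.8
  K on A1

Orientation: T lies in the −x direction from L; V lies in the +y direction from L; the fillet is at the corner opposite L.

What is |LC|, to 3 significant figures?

49.4

L is at the origin; L and T share the same y with |LT| = 45.9 and T on the −x side, so T = (-45.9, 0.00). LV is vertical with |LV| = 23.0 and V on the +y side, so V = (0.00, 23.0). The virtual corner opposite L is at (-45.9, 23.0). Since A1 is tangent to TC there, HC ⟂ TC and tangency of A1 to KV means the radius HK is perpendicular to KV, with radius 4.8, so the center H sits 4.8 in from both sides at H = (-41.1, 18.2). That places the tangent points at C = (-45.9, 18.2) on TC and K = (-41.1, 23.0) on KV. Then |LC| = |C − L| = 49.4.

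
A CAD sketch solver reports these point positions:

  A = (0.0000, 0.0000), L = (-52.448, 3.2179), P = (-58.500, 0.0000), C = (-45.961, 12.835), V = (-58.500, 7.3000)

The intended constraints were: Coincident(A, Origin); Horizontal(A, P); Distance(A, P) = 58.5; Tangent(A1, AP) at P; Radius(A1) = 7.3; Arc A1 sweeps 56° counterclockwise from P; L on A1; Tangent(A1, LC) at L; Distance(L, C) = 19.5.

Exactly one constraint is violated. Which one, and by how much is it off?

Distance(L, C) = 19.5 — off by 7.90.

A = (0.00, 0.00) ✓; A.y = 0.00, P.y = 0.00 ✓; |AP| = 58.50 ✓; ∠(VP, PA) = 90.00° ✓; |VP| = 7.300 ✓; bearing(V→L) − bearing(V→P) = 56.00° ✓; |VL| = 7.300 ✓; ∠(VL, LC) = 90.00° ✓; |LC| = 11.60 ✗.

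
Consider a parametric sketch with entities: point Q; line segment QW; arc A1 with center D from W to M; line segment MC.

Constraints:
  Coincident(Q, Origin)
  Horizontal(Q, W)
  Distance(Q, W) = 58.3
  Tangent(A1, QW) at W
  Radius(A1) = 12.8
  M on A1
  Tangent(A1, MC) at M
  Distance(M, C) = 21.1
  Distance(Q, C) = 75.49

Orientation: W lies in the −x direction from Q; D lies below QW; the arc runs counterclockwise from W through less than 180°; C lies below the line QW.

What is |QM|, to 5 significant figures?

72.489

Checks: Q = (0.00, 0.00) ✓; |DM| = 12.80 ✓; ∠(DM, MC) = 90.00° ✓; |MC| = 21.10 ✓; |QC| = 75.49 ✓.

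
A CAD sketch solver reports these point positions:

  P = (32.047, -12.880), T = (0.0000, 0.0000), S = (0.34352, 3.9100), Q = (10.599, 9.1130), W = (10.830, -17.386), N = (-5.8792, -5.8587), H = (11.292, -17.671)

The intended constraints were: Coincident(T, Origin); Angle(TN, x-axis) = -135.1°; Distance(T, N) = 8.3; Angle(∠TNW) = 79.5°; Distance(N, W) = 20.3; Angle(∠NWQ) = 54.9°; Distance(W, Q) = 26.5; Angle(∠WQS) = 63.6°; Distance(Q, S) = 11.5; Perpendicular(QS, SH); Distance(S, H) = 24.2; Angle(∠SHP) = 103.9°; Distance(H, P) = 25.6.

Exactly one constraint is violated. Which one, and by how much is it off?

Distance(H, P) = 25.6 — off by 4.30.

T = (0.00, 0.00) ✓; TN at -135.1° ✓; |TN| = 8.300 ✓; ∠TNW = 79.50° ✓; |NW| = 20.30 ✓; ∠NWQ = 54.90° ✓; |WQ| = 26.50 ✓; ∠WQS = 63.60° ✓; |QS| = 11.50 ✓; ∠(QS, SH) = 90.00° ✓; |SH| = 24.20 ✓; ∠SHP = 103.9° ✓; |HP| = 21.30 ✗.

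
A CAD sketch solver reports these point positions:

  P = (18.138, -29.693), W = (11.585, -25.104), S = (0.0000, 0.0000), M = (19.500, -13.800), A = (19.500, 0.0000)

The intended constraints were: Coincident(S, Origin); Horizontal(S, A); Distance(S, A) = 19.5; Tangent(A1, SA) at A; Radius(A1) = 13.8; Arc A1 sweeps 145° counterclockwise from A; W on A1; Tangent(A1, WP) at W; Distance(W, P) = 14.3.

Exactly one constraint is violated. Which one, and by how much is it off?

Distance(W, P) = 14.3 — off by 6.30.

S = (0.00, 0.00) ✓; S.y = 0.00, A.y = 0.00 ✓; |SA| = 19.50 ✓; ∠(MA, AS) = 90.00° ✓; |MA| = 13.80 ✓; bearing(M→W) − bearing(M→A) = 145.0° ✓; |MW| = 13.80 ✓; ∠(MW, WP) = 90.00° ✓; |WP| = 8.000 ✗.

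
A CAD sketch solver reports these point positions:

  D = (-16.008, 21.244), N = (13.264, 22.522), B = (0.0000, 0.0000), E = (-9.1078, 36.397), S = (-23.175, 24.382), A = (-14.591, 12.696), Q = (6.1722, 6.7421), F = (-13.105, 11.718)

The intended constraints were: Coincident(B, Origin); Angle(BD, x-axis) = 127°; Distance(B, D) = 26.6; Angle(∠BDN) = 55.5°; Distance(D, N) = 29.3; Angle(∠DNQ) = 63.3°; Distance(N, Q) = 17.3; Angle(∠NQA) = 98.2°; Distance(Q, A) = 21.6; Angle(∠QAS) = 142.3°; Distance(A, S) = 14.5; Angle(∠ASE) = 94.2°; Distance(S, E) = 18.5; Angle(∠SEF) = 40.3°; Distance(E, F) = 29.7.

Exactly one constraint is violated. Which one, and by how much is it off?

Distance(E, F) = 29.7 — off by 4.70.

B = (0.00, 0.00) ✓; BD at 127.0° ✓; |BD| = 26.60 ✓; ∠BDN = 55.50° ✓; |DN| = 29.30 ✓; ∠DNQ = 63.30° ✓; |NQ| = 17.30 ✓; ∠NQA = 98.20° ✓; |QA| = 21.60 ✓; ∠QAS = 142.3° ✓; |AS| = 14.50 ✓; ∠ASE = 94.20° ✓; |SE| = 18.50 ✓; ∠SEF = 40.30° ✓; |EF| = 25.00 ✗.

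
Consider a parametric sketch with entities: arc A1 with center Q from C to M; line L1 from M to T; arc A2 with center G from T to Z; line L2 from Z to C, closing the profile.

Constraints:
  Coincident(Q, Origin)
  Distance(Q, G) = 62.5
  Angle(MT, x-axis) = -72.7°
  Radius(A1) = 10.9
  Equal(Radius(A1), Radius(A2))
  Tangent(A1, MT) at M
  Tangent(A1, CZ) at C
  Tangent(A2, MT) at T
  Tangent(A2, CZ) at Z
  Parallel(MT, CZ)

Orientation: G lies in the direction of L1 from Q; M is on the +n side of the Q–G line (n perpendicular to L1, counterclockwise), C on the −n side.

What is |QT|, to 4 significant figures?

63.44

Tangency of A1 to both parallel lines with radius 10.9 puts M and C at Q ± 10.9·n: M = (10.41, 3.241), C = (-10.41, -3.241). Equal radii place T and Z the same way about G: T = G + 10.9·n = (28.99, -56.43), Z = G − 10.9·n = (8.179, -62.91). Then |QT| = |T − Q| = 63.44.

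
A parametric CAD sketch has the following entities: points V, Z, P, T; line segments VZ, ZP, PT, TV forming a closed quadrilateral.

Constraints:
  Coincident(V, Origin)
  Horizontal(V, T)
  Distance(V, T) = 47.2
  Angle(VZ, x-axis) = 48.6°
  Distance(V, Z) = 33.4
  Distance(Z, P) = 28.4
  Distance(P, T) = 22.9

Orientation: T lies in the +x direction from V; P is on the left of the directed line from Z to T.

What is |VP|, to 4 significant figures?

55.26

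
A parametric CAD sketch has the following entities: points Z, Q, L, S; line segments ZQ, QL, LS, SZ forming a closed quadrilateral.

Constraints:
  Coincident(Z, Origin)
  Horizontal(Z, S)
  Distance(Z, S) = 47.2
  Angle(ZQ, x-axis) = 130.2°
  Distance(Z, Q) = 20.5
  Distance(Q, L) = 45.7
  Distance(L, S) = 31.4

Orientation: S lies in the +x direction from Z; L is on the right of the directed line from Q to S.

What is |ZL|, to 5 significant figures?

25.435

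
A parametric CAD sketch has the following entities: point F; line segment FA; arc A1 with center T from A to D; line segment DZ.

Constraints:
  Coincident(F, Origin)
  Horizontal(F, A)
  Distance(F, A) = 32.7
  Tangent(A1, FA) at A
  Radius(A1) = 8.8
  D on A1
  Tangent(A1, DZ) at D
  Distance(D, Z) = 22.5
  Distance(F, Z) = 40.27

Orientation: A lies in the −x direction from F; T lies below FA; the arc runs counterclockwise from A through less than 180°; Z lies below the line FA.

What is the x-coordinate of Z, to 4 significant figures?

-24.89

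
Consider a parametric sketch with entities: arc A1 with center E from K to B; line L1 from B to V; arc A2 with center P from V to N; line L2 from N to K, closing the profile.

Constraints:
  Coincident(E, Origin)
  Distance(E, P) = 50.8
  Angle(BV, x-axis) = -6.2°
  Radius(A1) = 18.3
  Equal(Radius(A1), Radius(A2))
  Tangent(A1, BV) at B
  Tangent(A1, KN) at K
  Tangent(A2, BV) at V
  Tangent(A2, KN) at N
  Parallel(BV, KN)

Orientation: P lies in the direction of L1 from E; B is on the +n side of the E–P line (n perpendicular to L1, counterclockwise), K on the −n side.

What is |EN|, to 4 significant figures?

54.00

The slot axis is L1's direction at -6.2°, so u = (cos -6.2°, sin -6.2°) = (0.9942, -0.1080) and n = (−sin -6.2°, cos -6.2°) = (0.1080, 0.9942). E is at the origin and P lies 50.8 along u from E, so P = 50.8·u = (50.50, -5.486). Tangency of A1 to both parallel lines with radius 18.3 puts B and K at E ± 18.3·n: B = (1.976, 18.19), K = (-1.976, -18.19). Equal radii place V and N the same way about P: V = P + 18.3·n = (52.48, 12.71), N = P − 18.3·n = (48.53, -23.68). Then |EN| = |N − E| = 54.00.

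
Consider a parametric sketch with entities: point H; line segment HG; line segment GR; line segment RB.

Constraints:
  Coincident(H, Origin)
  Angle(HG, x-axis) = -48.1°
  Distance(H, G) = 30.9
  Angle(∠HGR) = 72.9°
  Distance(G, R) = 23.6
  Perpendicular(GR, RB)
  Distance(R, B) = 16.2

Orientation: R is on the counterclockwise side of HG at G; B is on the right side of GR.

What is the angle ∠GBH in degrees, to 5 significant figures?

37.925°

H is at the origin; HG runs at -48.1° with length 30.9, so G = 30.9·(cos -48.1°, sin -48.1°) = (20.636, -22.999). ∠HGR = 72.9°, so GR runs at -48.1° + (180° − 72.9°) = 59.000° from the x-axis; with |GR| = 23.6, R = G + 23.6·(cos 59.000°, sin 59.000°) = (32.791, -2.7701). GR ⟂ RB; with |RB| = 16.2 on the right of GR, B = R + 16.2·(0.85717, -0.51504) = (46.677, -11.114). Then cos ∠GBH = BG·BH / (|BG||BH|), giving 37.925°.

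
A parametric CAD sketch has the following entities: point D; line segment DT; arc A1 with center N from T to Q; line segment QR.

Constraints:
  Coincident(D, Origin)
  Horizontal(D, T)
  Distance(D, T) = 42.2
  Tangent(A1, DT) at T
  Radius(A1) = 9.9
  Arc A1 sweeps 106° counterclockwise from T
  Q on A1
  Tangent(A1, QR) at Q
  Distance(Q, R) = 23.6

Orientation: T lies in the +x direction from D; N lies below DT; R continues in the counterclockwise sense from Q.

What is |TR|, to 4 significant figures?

35.44

D is at the origin; DT is horizontal with |DT| = 42.2 and T on the +x side, so T = (42.20, 0.000). Since A1 is tangent to DT there, NT ⟂ DT, so N = T + (0, -9.9) = (42.20, -9.900). On A1, T sits at bearing 90° from N; a 106° counterclockwise sweep puts Q at bearing 196°, so Q = N + 9.9·(cos 196°, sin 196°) = (32.68, -12.63). Since A1 is tangent to QR there, NQ ⟂ QR, so QR runs along (−sin 196°, cos 196°); with |QR| = 23.6, R = (39.19, -35.31). Then |TR| = |R − T| = 35.44.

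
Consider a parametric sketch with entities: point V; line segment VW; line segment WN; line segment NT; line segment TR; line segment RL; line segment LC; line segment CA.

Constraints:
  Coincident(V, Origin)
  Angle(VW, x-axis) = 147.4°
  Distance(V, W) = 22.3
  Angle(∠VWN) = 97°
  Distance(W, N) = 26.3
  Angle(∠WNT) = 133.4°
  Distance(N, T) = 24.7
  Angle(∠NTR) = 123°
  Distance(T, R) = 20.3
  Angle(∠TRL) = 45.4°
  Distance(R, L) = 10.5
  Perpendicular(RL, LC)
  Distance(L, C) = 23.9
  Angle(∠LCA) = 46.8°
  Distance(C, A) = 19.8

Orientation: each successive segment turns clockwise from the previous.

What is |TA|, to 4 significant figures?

18.65

V is at the origin; VW runs at 147.4° with length 22.3, so W = (-18.79, 12.01). ∠VWN = 97.0° gives WN at 64.40° from the x-axis; with |WN| = 26.3, N = (-7.423, 35.73). ∠WNT = 133.4° gives NT at 17.80° from the x-axis; with |NT| = 24.7, T = (16.09, 43.28). ∠NTR = 123.0° gives TR at -39.20° from the x-axis; with |TR| = 20.3, R = (31.83, 30.45). ∠TRL = 45.4° gives RL at -173.8° from the x-axis; with |RL| = 10.5, L = (21.39, 29.32). RL ⟂ LC, so LC runs at 96.20°; with |LC| = 23.9, C = (18.81, 53.08). ∠LCA = 46.8° gives CA at -37.00° from the x-axis; with |CA| = 19.8, A = (34.62, 41.16). Then |TA| = |A − T| = 18.65.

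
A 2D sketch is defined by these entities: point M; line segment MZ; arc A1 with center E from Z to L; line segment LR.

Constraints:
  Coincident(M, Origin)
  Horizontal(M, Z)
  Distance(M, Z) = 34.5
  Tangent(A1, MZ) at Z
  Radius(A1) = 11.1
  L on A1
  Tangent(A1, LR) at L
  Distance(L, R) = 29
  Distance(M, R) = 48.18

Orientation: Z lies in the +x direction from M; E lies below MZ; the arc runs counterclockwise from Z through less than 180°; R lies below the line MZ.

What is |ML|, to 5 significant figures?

26.287

Checks: |EZ| = 11.10 ✓; |EL| = 11.10 ✓; ∠(EL, LR) = 90.00° ✓; |LR| = 29.00 ✓; |MR| = 48.18 ✓.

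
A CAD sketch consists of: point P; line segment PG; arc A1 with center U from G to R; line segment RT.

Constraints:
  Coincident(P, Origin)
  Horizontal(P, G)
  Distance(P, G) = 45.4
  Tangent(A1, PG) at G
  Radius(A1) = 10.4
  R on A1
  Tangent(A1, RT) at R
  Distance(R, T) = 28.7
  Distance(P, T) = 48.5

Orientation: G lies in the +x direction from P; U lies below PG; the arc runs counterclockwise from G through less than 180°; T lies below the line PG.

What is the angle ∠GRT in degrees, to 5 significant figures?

139.13°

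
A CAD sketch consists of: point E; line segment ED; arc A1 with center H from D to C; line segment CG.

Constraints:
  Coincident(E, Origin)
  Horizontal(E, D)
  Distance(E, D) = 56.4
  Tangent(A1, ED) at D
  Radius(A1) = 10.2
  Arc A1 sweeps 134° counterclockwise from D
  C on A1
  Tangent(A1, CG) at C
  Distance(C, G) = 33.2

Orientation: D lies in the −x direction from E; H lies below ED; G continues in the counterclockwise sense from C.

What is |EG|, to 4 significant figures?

57.87

On A1, D sits at bearing 90° from H; a 134° counterclockwise sweep puts C at bearing 224°, so C = H + 10.2·(cos 224°, sin 224°) = (-63.74, -17.29). A1 meets CG tangentially, so HC is at right angles to CG, so CG runs along (−sin 224°, cos 224°); with |CG| = 33.2, G = (-40.67, -41.17). Then |EG| = |G − E| = 57.87.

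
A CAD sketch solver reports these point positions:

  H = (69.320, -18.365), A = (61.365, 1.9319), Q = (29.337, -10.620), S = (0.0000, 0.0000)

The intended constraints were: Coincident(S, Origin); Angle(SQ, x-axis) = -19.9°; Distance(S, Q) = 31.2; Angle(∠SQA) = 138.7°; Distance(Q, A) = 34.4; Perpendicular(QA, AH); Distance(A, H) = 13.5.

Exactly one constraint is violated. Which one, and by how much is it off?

Distance(A, H) = 13.5 — off by 8.30.

S = (0.00, 0.00) ✓; SQ at -19.90° ✓; |SQ| = 31.20 ✓; ∠SQA = 138.7° ✓; |QA| = 34.40 ✓; ∠(QA, AH) = 90.00° ✓; |AH| = 21.80 ✗.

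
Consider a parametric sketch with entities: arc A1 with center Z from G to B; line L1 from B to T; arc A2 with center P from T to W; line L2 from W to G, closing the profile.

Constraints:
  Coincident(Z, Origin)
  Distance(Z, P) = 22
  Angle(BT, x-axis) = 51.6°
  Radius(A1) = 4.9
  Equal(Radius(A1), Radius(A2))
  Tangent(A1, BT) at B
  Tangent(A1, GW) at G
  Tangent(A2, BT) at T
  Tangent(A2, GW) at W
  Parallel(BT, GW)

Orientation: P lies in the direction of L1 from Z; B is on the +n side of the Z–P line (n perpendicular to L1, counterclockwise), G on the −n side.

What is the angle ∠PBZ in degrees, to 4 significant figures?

77.44°

The slot axis is L1's direction at 51.6°, so u = (cos 51.6°, sin 51.6°) = (0.6211, 0.7837) and n = (−sin 51.6°, cos 51.6°) = (-0.7837, 0.6211). Z is at the origin and P lies 22.0 along u from Z, so P = 22.0·u = (13.67, 17.24). Tangency of A1 to both parallel lines with radius 4.9 puts B and G at Z ± 4.9·n: B = (-3.840, 3.044), G = (3.840, -3.044). Then cos ∠PBZ = BP·BZ / (|BP||BZ|), giving 77.44°.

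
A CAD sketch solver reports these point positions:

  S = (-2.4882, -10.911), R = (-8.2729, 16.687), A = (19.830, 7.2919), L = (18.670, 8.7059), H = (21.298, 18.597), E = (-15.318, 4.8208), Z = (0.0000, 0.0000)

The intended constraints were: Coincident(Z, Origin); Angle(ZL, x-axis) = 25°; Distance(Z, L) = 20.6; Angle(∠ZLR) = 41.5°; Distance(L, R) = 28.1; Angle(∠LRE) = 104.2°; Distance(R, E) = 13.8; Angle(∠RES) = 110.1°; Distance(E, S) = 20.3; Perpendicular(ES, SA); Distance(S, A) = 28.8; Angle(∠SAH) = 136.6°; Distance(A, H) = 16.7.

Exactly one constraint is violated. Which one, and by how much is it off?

Distance(A, H) = 16.7 — off by 5.30.

Z = (0.00, 0.00) ✓; ZL at 25.00° ✓; |ZL| = 20.60 ✓; ∠ZLR = 41.50° ✓; |LR| = 28.10 ✓; ∠LRE = 104.2° ✓; |RE| = 13.80 ✓; ∠RES = 110.1° ✓; |ES| = 20.30 ✓; ∠(ES, SA) = 90.00° ✓; |SA| = 28.80 ✓; ∠SAH = 136.6° ✓; |AH| = 11.40 ✗.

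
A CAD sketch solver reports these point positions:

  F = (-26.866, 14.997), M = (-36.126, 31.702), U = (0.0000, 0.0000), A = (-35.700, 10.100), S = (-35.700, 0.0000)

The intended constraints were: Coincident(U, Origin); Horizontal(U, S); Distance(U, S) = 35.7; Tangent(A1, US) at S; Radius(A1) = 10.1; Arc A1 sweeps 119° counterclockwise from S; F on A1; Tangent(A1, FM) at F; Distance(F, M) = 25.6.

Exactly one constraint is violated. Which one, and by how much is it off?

Distance(F, M) = 25.6 — off by 6.50.

U = (0.00, 0.00) ✓; U.y = 0.00, S.y = 0.00 ✓; |US| = 35.70 ✓; ∠(AS, SU) = 90.00° ✓; |AS| = 10.10 ✓; bearing(A→F) − bearing(A→S) = 119.0° ✓; |AF| = 10.10 ✓; ∠(AF, FM) = 90.00° ✓; |FM| = 19.10 ✗.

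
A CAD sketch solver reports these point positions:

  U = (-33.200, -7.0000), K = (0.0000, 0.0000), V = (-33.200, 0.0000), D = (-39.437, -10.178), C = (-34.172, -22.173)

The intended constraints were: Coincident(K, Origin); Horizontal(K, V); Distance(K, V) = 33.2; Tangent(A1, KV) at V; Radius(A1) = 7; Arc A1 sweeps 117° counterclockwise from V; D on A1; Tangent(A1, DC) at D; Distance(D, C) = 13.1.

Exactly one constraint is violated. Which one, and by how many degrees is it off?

Tangent(A1, DC) at D — off by 3.30°.

K = (0.00, 0.00) ✓; K.y = 0.00, V.y = 0.00 ✓; |KV| = 33.20 ✓; ∠(UV, VK) = 90.00° ✓; |UV| = 7.000 ✓; bearing(U→D) − bearing(U→V) = 117.0° ✓; |UD| = 7.000 ✓; ∠(UD, DC) = 93.30° ✗; |DC| = 13.10 ✓.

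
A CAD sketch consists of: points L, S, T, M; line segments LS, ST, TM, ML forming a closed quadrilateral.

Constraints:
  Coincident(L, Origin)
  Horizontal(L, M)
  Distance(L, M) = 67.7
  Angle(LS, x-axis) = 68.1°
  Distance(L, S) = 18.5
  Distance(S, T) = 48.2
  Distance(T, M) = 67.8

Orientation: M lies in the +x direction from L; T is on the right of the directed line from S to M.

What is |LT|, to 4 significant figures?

31.91

L is at the origin; L and M share the same y with |LM| = 67.7 and M in +x, so M = (67.7, 0). LS runs at 68.1° with |LS| = 18.5, so S = (6.900, 17.16). T is determined by |ST| = 48.2 and |TM| = 67.8 together: it lies at the intersection of circle(S, 48.2) and circle(M, 67.8). With |SM| = 63.18, the foot of the radical line on SM is 13.59 from S and the perpendicular offset is √(48.2² − 13.59²) = 46.24. Taking the right-of-SM solution: T = (7.419, -31.03).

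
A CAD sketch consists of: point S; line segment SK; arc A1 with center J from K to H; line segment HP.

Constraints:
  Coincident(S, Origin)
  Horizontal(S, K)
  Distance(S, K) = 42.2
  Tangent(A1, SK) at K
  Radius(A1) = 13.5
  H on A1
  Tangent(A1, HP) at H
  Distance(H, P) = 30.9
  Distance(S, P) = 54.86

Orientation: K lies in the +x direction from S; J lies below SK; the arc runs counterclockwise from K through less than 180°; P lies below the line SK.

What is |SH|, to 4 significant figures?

32.17

S is at the origin; SK is horizontal with |SK| = 42.2 and K on the +x side, so K = (42.20, 0.000). Since A1 is tangent to SK there, JK ⟂ SK, so J = K + (0, -13.5) = (42.20, -13.50). Since JH ⟂ HP (tangency), |JP| = √(13.5² + 30.9²) = 33.72 regardless of where H sits on A1. So P lies on both circle(S, 54.86) and circle(J, 33.72); the below-SK intersection is P = (30.96, -45.29). H is the foot of the tangent from P: H = (28.73, -14.47).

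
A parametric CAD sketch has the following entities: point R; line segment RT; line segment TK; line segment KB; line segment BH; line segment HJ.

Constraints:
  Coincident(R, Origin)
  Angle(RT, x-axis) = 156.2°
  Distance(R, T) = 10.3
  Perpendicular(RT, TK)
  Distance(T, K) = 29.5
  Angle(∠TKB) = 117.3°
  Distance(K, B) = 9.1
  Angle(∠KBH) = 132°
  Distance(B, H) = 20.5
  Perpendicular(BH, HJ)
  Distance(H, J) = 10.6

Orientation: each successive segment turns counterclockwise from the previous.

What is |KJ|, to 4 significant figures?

26.86

R is at the origin; RT runs at 156.2° with length 10.3, so T = (-9.424, 4.157). RT is perpendicular to TK, so TK runs at -113.8°; with |TK| = 29.5, K = (-21.33, -22.83). ∠TKB = 117.3° gives KB at -51.10° from the x-axis; with |KB| = 9.1, B = (-15.61, -29.92). ∠KBH = 132.0° gives BH at -3.100° from the x-axis; with |BH| = 20.5, H = (4.856, -31.03). The perpendicularity gives HJ at right angles to BH, so HJ runs at 86.90°; with |HJ| = 10.6, J = (5.429, -20.44). Then |KJ| = |J − K| = 26.86.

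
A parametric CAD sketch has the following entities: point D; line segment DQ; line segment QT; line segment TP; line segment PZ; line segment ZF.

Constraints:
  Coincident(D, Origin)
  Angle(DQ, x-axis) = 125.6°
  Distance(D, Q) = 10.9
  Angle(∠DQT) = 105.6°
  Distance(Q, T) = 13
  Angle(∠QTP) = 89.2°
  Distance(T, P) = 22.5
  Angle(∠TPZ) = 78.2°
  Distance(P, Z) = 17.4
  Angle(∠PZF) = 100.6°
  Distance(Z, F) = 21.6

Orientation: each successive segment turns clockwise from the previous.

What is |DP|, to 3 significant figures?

19.7

D is at the origin; DQ runs at 125.6° with length 10.9, so Q = (-6.35, 8.86). ∠DQT = 105.6° gives QT at 51.2° from the x-axis; with |QT| = 13.0, T = (1.80, 19.0). ∠QTP = 89.2° gives TP at -39.6° from the x-axis; with |TP| = 22.5, P = (19.1, 4.65). Then |DP| = |P − D| = 19.7.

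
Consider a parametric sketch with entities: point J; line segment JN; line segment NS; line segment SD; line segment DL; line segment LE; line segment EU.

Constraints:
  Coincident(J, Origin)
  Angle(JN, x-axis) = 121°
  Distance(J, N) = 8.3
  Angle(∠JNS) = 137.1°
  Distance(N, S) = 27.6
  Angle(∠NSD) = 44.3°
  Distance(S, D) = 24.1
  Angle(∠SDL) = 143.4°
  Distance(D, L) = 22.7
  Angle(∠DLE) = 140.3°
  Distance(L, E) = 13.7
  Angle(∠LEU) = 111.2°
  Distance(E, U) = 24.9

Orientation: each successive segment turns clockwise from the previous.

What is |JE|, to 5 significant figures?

19.003

∠SDL = 143.4° gives DL at -94.200° from the x-axis; with |DL| = 22.7, L = (12.667, -8.8660). ∠DLE = 140.3° gives LE at -133.90° from the x-axis; with |LE| = 13.7, E = (3.1677, -18.738). Then |JE| = |E − J| = 19.003.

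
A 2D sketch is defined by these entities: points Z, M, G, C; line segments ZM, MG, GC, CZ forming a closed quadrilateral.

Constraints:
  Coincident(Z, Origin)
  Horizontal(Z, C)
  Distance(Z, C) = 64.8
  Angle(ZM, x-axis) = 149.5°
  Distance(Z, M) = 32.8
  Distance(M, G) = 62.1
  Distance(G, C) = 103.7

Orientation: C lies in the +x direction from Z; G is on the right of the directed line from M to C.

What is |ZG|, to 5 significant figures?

53.600

Checks: |MG| = 62.10 ✓; |GC| = 103.7 ✓.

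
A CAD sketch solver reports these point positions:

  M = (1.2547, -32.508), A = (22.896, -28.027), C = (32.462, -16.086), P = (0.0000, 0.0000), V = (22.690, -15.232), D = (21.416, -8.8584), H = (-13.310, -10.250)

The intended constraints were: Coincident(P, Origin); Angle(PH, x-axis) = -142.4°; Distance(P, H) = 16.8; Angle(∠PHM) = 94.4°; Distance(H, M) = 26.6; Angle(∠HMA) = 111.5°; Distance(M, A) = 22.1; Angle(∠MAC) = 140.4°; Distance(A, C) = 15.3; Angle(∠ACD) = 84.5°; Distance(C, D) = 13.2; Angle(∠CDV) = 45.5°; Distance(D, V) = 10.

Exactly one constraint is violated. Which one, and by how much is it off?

Distance(D, V) = 10 — off by 3.50.

P = (0.00, 0.00) ✓; PH at -142.4° ✓; |PH| = 16.80 ✓; ∠PHM = 94.40° ✓; |HM| = 26.60 ✓; ∠HMA = 111.5° ✓; |MA| = 22.10 ✓; ∠MAC = 140.4° ✓; |AC| = 15.30 ✓; ∠ACD = 84.50° ✓; |CD| = 13.20 ✓; ∠CDV = 45.50° ✓; |DV| = 6.500 ✗.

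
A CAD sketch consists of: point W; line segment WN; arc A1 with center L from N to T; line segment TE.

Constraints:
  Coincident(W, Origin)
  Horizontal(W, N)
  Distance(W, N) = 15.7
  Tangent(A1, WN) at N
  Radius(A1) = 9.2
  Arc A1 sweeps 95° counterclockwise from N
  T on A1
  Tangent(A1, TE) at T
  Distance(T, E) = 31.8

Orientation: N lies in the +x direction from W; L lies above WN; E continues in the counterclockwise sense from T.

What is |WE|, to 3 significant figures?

47.2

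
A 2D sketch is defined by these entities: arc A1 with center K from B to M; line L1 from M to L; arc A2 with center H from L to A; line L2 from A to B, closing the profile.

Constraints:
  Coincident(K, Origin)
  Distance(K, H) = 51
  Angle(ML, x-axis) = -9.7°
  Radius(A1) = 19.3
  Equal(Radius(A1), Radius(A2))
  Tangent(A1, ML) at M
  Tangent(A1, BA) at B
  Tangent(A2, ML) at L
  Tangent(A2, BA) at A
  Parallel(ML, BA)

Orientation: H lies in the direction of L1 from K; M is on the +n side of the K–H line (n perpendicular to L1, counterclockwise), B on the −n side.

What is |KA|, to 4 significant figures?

54.53

The slot axis is L1's direction at -9.7°, so u = (cos -9.7°, sin -9.7°) = (0.9857, -0.1685) and n = (−sin -9.7°, cos -9.7°) = (0.1685, 0.9857). K is at the origin and H lies 51.0 along u from K, so H = 51.0·u = (50.27, -8.593). Tangency of A1 to both parallel lines with radius 19.3 puts M and B at K ± 19.3·n: M = (3.252, 19.02), B = (-3.252, -19.02). Equal radii place L and A the same way about H: L = H + 19.3·n = (53.52, 10.43), A = H − 19.3·n = (47.02, -27.62). Then |KA| = |A − K| = 54.53.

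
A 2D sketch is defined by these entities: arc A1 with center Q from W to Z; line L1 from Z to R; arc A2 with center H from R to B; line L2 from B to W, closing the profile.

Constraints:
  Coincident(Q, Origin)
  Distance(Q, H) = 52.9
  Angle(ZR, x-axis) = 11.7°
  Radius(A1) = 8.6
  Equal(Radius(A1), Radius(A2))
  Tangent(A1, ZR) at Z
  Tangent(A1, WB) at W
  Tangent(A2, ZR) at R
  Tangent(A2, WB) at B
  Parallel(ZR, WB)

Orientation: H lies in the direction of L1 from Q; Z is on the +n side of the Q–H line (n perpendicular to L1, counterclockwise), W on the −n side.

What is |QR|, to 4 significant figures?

53.59

The slot axis is L1's direction at 11.7°, so u = (cos 11.7°, sin 11.7°) = (0.9792, 0.2028) and n = (−sin 11.7°, cos 11.7°) = (-0.2028, 0.9792). Q is at the origin and H lies 52.9 along u from Q, so H = 52.9·u = (51.80, 10.73). Tangency of A1 to both parallel lines with radius 8.6 puts Z and W at Q ± 8.6·n: Z = (-1.744, 8.421), W = (1.744, -8.421). Equal radii place R and B the same way about H: R = H + 8.6·n = (50.06, 19.15), B = H − 8.6·n = (53.54, 2.306). Then |QR| = |R − Q| = 53.59.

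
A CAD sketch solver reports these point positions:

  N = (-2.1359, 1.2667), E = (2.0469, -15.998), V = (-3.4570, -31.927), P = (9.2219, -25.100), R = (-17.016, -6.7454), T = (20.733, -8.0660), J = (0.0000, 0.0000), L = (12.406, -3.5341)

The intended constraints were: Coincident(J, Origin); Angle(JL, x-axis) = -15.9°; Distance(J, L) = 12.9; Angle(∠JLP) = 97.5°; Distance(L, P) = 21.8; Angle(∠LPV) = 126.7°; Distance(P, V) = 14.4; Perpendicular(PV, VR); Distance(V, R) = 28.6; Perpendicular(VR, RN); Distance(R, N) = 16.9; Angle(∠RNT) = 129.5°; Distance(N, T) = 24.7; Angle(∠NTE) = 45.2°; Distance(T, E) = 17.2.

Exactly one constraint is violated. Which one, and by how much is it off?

Distance(T, E) = 17.2 — off by 3.10.

J = (0.00, 0.00) ✓; JL at -15.90° ✓; |JL| = 12.90 ✓; ∠JLP = 97.50° ✓; |LP| = 21.80 ✓; ∠LPV = 126.7° ✓; |PV| = 14.40 ✓; ∠(PV, VR) = 90.00° ✓; |VR| = 28.60 ✓; ∠(VR, RN) = 90.00° ✓; |RN| = 16.90 ✓; ∠RNT = 129.5° ✓; |NT| = 24.70 ✓; ∠NTE = 45.20° ✓; |TE| = 20.30 ✗.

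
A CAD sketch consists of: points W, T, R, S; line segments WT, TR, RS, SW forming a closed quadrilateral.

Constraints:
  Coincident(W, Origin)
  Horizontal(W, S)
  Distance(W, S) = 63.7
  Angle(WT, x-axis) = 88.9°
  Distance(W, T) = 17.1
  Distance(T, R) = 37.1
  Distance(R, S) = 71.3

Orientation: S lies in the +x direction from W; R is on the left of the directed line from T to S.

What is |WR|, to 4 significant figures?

53.41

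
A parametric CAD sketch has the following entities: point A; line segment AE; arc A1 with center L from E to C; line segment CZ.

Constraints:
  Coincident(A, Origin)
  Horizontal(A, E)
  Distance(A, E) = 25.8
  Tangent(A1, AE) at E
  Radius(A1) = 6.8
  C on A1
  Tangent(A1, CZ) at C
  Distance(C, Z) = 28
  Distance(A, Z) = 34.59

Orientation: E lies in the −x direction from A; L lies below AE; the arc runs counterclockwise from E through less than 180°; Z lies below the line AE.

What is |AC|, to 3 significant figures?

32.9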